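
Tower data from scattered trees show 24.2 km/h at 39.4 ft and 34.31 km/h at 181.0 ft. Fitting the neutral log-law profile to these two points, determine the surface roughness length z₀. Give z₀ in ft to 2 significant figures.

z₀ ≈ 1.0 ft

Log law: V(z) ∝ ln(z/z₀). With r = V₁/V₂ = 24.2/34.31 = 0.70533,
r · ln(z₂/z₀) = ln(z₁/z₀) ⇒ ln z₀ = (ln z₁ − r·ln z₂)/(1 − r)
ln z₀ = (3.67377 − 0.70533×5.19850) / 0.29467 = 0.0241
z₀ = exp(0.0241) = 1.024 ft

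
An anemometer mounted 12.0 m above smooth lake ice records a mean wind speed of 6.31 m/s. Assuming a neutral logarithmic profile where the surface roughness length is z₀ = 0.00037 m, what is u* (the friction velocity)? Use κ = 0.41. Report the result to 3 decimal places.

Log law: V(z) = (u*/κ) · ln(z/z₀) ⇒ u* = κ · V / ln(z/z₀)
u* = 0.41 × 6.31 / ln(12.0/0.00037) = 0.41 × 6.31 / 10.3869
   = 2.5871 / 10.3869 = 0.2491 m/s

u* ≈ 0.249 m/s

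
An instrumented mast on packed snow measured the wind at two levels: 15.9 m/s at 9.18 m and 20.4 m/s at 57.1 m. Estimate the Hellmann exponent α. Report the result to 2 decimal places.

α ≈ 0.14

Power law: V₂/V₁ = (z₂/z₁)^α ⇒ α = ln(V₂/V₁) / ln(z₂/z₁)
α = ln(20.4/15.9) / ln(57.1/9.18) = ln(1.2830) / ln(6.2200)
  = 0.24922 / 1.82778 = 0.13635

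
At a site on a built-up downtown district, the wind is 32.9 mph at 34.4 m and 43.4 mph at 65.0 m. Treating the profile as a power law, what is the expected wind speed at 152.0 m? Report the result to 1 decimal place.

62.8 mph

First find α: α = ln(V₂/V₁)/ln(z₂/z₁) = ln(43.4/32.9)/ln(65.0/34.4) = 0.27699/0.63633 = 0.4353
Extrapolate from 65.0 m to 152.0 m: V₃ = 43.4 × (152.0/65.0)^0.4353 = 43.4 × 1.4474 = 62.8175 mph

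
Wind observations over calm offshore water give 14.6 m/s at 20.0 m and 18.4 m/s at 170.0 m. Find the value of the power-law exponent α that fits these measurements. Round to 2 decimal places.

Power law: V₂/V₁ = (z₂/z₁)^α ⇒ α = ln(V₂/V₁) / ln(z₂/z₁)
α = ln(18.4/14.6) / ln(170.0/20.0) = ln(1.2603) / ln(8.5000)
  = 0.23133 / 2.14007 = 0.10809

α ≈ 0.11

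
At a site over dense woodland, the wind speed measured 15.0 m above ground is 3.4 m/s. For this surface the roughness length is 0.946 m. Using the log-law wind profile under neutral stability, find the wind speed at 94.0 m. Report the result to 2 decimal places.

Log law: V(z) ∝ ln(z/z₀), so V₂/V₁ = ln(z₂/z₀) / ln(z₁/z₀).
ln(94.0/0.946) = 4.5988, ln(15.0/0.946) = 2.7636
V₂ = 3.4 × 4.5988/2.7636 = 3.4 × 1.6641 = 5.6579 m/s

5.66 m/s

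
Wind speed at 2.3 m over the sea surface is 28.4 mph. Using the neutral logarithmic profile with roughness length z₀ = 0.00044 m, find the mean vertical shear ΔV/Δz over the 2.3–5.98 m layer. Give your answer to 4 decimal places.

Log law: V₂ = V₁ · ln(z₂/z₀)/ln(z₁/z₀) = 28.4 × 9.5172/8.5616 = 31.5695 mph
ΔV/Δz = (31.5695 − 28.4)/(5.98 − 2.3) = 3.1695/3.6800 = 0.86129 mph/m

0.8613 mph/m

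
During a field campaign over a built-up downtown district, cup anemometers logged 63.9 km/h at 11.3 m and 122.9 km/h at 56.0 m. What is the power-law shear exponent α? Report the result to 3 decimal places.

α ≈ 0.409

Power law: V₂/V₁ = (z₂/z₁)^α ⇒ α = ln(V₂/V₁) / ln(z₂/z₁)
α = ln(122.9/63.9) / ln(56.0/11.3) = ln(1.9233) / ln(4.9558)
  = 0.65405 / 1.60055 = 0.40864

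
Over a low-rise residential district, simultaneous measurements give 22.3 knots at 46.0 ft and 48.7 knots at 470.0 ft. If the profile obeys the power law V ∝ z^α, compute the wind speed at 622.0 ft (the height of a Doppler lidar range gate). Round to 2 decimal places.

First find α: α = ln(V₂/V₁)/ln(z₂/z₁) = ln(48.7/22.3)/ln(470.0/46.0) = 0.78109/2.32409 = 0.3361
Extrapolate from 470.0 ft to 622.0 ft: V₃ = 48.7 × (622.0/470.0)^0.3361 = 48.7 × 1.0988 = 53.5091 knots

53.51 knots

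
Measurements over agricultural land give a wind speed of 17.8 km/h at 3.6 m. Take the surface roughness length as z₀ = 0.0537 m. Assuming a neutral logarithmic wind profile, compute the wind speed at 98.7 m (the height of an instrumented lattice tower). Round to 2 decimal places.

Log law: V(z) ∝ ln(z/z₀), so V₂/V₁ = ln(z₂/z₀) / ln(z₁/z₀).
ln(98.7/0.0537) = 7.5164, ln(3.6/0.0537) = 4.2053
V₂ = 17.8 × 7.5164/4.2053 = 17.8 × 1.7874 = 31.8154 km/h

31.82 km/h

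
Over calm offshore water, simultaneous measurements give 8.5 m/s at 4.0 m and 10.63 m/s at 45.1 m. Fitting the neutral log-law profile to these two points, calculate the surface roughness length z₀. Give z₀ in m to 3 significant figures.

Log law: V(z) ∝ ln(z/z₀). With r = V₁/V₂ = 8.5/10.63 = 0.79962,
r · ln(z₂/z₀) = ln(z₁/z₀) ⇒ ln z₀ = (ln z₁ − r·ln z₂)/(1 − r)
ln z₀ = (1.38629 − 0.79962×3.80888) / 0.20038 = -8.2813
z₀ = exp(-8.2813) = 0.0002532 m

z₀ ≈ 0.000253 m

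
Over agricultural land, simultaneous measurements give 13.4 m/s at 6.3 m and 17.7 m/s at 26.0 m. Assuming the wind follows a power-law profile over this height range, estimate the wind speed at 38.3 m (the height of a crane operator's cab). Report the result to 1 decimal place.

First find α: α = ln(V₂/V₁)/ln(z₂/z₁) = ln(17.7/13.4)/ln(26.0/6.3) = 0.27831/1.41755 = 0.1963
Extrapolate from 26.0 m to 38.3 m: V₃ = 17.7 × (38.3/26.0)^0.1963 = 17.7 × 1.0790 = 19.0986 m/s

19.1 m/s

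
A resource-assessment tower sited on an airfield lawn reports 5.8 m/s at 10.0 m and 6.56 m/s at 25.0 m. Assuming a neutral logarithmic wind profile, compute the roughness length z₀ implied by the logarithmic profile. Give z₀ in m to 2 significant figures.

z₀ ≈ 0.0092 m

Log law: V(z) ∝ ln(z/z₀). With r = V₁/V₂ = 5.8/6.56 = 0.88415,
r · ln(z₂/z₀) = ln(z₁/z₀) ⇒ ln z₀ = (ln z₁ − r·ln z₂)/(1 − r)
ln z₀ = (2.30259 − 0.88415×3.21888) / 0.11585 = -4.6902
z₀ = exp(-4.6902) = 0.009185 m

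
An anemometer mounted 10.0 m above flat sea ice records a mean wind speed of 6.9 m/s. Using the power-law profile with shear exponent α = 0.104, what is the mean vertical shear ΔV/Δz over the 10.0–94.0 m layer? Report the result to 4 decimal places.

Power law: V₂ = V₁ · (z₂/z₁)^α = 6.9 × (9.4000)^0.104 = 8.7107 m/s
ΔV/Δz = (8.7107 − 6.9)/(94.0 − 10.0) = 1.8107/84.0000 = 0.02156 m/s/m

0.0216 m/s/m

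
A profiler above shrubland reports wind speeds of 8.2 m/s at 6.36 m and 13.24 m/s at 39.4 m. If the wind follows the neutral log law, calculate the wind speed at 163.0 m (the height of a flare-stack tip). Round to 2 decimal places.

Log law: V ∝ ln(z/z₀). From the pair, with r = V₁/V₂ = 0.61934,
ln z₀ = (ln z₁ − r·ln z₂)/(1 − r) = (1.8500 − 0.61934×3.6738)/0.38066 = -1.1172 → z₀ = 0.3272 m
V₃ = V₁ · ln(z₃/z₀)/ln(z₁/z₀) = 8.2 × 6.2109/2.9672 = 17.1642 m/s

17.16 m/s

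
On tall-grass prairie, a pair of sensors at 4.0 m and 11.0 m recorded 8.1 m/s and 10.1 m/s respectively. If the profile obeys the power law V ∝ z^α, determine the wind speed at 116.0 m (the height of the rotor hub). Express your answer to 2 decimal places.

16.88 m/s

First find α: α = ln(V₂/V₁)/ln(z₂/z₁) = ln(10.1/8.1)/ln(11.0/4.0) = 0.22067/1.01160 = 0.2181
Extrapolate from 11.0 m to 116.0 m: V₃ = 10.1 × (116.0/11.0)^0.2181 = 10.1 × 1.6718 = 16.8847 m/s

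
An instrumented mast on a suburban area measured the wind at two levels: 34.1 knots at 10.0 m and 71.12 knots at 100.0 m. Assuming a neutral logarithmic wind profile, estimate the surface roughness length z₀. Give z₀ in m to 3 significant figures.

Log law: V(z) ∝ ln(z/z₀). With r = V₁/V₂ = 34.1/71.12 = 0.47947,
r · ln(z₂/z₀) = ln(z₁/z₀) ⇒ ln z₀ = (ln z₁ − r·ln z₂)/(1 − r)
ln z₀ = (2.30259 − 0.47947×4.60517) / 0.52053 = 0.1816
z₀ = exp(0.1816) = 1.199 m

z₀ ≈ 1.20 m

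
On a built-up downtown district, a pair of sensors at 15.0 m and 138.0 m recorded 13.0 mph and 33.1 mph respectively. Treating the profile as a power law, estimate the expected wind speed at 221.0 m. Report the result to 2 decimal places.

40.36 mph

First find α: α = ln(V₂/V₁)/ln(z₂/z₁) = ln(33.1/13.0)/ln(138.0/15.0) = 0.93458/2.21920 = 0.4211
Extrapolate from 138.0 m to 221.0 m: V₃ = 33.1 × (221.0/138.0)^0.4211 = 33.1 × 1.2193 = 40.3604 mph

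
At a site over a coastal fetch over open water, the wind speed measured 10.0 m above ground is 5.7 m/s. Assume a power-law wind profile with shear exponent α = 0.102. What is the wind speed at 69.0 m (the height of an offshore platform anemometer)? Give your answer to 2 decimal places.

6.94 m/s

Power-law profile: V₂ = V₁ · (z₂/z₁)^α
V₂ = 5.7 × (69.0/10.0)^0.102 = 5.7 × (6.9000)^0.102
    = 5.7 × 1.2178 = 6.9412 m/s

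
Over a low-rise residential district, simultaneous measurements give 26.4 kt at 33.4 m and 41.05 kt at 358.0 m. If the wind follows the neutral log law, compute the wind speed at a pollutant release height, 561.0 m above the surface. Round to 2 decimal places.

43.82 kt

Log law: V ∝ ln(z/z₀). From the pair, with r = V₁/V₂ = 0.64312,
ln z₀ = (ln z₁ − r·ln z₂)/(1 − r) = (3.5086 − 0.64312×5.8805)/0.35688 = -0.7659 → z₀ = 0.4649 m
V₃ = V₁ · ln(z₃/z₀)/ln(z₁/z₀) = 26.4 × 7.0956/4.2744 = 43.8243 kt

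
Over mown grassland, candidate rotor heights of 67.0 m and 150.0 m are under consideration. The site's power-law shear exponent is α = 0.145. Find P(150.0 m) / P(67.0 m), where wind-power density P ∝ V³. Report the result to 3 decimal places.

Speed ratio: V_B/V_A = (z_B/z_A)^α = (150.0/67.0)^0.145 = (2.2388)^0.145 = 1.12396
Power-density ratio: P_B/P_A = (V_B/V_A)³ = (1.12396)³ = 1.41990

1.420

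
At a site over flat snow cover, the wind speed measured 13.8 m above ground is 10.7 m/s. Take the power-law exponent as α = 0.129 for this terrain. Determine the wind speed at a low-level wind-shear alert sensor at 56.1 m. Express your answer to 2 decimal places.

12.82 m/s

Power-law profile: V₂ = V₁ · (z₂/z₁)^α
V₂ = 10.7 × (56.1/13.8)^0.129 = 10.7 × (4.0652)^0.129
    = 10.7 × 1.1983 = 12.8220 m/s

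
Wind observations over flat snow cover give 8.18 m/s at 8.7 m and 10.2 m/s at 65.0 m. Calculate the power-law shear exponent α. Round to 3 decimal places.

Power law: V₂/V₁ = (z₂/z₁)^α ⇒ α = ln(V₂/V₁) / ln(z₂/z₁)
α = ln(10.2/8.18) / ln(65.0/8.7) = ln(1.2469) / ln(7.4713)
  = 0.22070 / 2.01106 = 0.10974

α ≈ 0.110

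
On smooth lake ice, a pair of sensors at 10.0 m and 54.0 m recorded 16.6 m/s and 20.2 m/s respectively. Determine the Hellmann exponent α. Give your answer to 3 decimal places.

Power law: V₂/V₁ = (z₂/z₁)^α ⇒ α = ln(V₂/V₁) / ln(z₂/z₁)
α = ln(20.2/16.6) / ln(54.0/10.0) = ln(1.2169) / ln(5.4000)
  = 0.19628 / 1.68640 = 0.11639

α ≈ 0.116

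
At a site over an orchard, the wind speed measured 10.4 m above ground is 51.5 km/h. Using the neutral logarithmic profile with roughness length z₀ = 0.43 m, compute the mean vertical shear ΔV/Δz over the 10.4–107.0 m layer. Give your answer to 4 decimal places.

0.3901 km/h/m

Log law: V₂ = V₁ · ln(z₂/z₀)/ln(z₁/z₀) = 51.5 × 5.5168/3.1858 = 89.1824 km/h
ΔV/Δz = (89.1824 − 51.5)/(107.0 − 10.4) = 37.6824/96.6000 = 0.39009 km/h/m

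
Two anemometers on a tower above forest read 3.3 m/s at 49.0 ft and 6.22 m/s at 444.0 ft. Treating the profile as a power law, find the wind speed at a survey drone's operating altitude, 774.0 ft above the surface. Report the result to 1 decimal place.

First find α: α = ln(V₂/V₁)/ln(z₂/z₁) = ln(6.22/3.3)/ln(444.0/49.0) = 0.63385/2.20400 = 0.2876
Extrapolate from 444.0 ft to 774.0 ft: V₃ = 6.22 × (774.0/444.0)^0.2876 = 6.22 × 1.1733 = 7.2980 m/s

7.3 m/s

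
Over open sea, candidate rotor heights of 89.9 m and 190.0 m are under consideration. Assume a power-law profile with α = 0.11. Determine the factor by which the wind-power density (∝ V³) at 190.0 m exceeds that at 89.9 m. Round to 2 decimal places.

1.28

Speed ratio: V_B/V_A = (z_B/z_A)^α = (190.0/89.9)^0.11 = (2.1135)^0.11 = 1.08580
Power-density ratio: P_B/P_A = (V_B/V_A)³ = (1.08580)³ = 1.28011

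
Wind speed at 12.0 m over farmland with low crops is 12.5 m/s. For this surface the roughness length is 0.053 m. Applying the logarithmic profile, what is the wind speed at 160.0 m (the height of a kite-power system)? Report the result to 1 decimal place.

18.5 m/s

Log law: V(z) ∝ ln(z/z₀), so V₂/V₁ = ln(z₂/z₀) / ln(z₁/z₀).
ln(160.0/0.053) = 8.0126, ln(12.0/0.053) = 5.4224
V₂ = 12.5 × 8.0126/5.4224 = 12.5 × 1.4777 = 18.4713 m/s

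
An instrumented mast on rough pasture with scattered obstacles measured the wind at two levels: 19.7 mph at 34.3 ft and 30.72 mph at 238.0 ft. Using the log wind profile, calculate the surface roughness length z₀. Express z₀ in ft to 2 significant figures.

z₀ ≈ 1.1 ft

Log law: V(z) ∝ ln(z/z₀). With r = V₁/V₂ = 19.7/30.72 = 0.64128,
r · ln(z₂/z₀) = ln(z₁/z₀) ⇒ ln z₀ = (ln z₁ − r·ln z₂)/(1 − r)
ln z₀ = (3.53515 − 0.64128×5.47227) / 0.35872 = 0.0722
z₀ = exp(0.0722) = 1.075 ft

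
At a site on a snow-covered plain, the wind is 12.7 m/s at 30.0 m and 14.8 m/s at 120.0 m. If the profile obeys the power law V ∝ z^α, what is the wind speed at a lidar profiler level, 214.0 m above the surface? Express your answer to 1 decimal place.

15.8 m/s

First find α: α = ln(V₂/V₁)/ln(z₂/z₁) = ln(14.8/12.7)/ln(120.0/30.0) = 0.15303/1.38629 = 0.1104
Extrapolate from 120.0 m to 214.0 m: V₃ = 14.8 × (214.0/120.0)^0.1104 = 14.8 × 1.0659 = 15.7759 m/s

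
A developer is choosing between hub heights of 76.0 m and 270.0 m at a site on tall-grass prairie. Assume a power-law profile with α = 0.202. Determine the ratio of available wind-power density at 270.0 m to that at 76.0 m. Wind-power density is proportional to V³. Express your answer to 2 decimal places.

2.16

Speed ratio: V_B/V_A = (z_B/z_A)^α = (270.0/76.0)^0.202 = (3.5526)^0.202 = 1.29185
Power-density ratio: P_B/P_A = (V_B/V_A)³ = (1.29185)³ = 2.15592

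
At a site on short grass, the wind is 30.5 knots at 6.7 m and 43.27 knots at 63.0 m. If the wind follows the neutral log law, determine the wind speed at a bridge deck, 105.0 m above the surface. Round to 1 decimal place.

Log law: V ∝ ln(z/z₀). From the pair, with r = V₁/V₂ = 0.70488,
ln z₀ = (ln z₁ − r·ln z₂)/(1 − r) = (1.9021 − 0.70488×4.1431)/0.29512 = -3.4504 → z₀ = 0.03173 m
V₃ = V₁ · ln(z₃/z₀)/ln(z₁/z₀) = 30.5 × 8.1043/5.3525 = 46.1808 knots

46.2 knots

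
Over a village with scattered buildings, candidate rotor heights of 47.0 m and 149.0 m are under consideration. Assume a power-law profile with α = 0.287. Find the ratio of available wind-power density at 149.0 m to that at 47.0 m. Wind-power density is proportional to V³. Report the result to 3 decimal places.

2.700

Speed ratio: V_B/V_A = (z_B/z_A)^α = (149.0/47.0)^0.287 = (3.1702)^0.287 = 1.39256
Power-density ratio: P_B/P_A = (V_B/V_A)³ = (1.39256)³ = 2.70046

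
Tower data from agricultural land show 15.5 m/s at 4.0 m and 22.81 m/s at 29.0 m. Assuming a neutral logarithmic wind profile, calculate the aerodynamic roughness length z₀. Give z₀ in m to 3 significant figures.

Log law: V(z) ∝ ln(z/z₀). With r = V₁/V₂ = 15.5/22.81 = 0.67953,
r · ln(z₂/z₀) = ln(z₁/z₀) ⇒ ln z₀ = (ln z₁ − r·ln z₂)/(1 − r)
ln z₀ = (1.38629 − 0.67953×3.36730) / 0.32047 = -2.8142
z₀ = exp(-2.8142) = 0.05995 m

z₀ ≈ 0.0600 m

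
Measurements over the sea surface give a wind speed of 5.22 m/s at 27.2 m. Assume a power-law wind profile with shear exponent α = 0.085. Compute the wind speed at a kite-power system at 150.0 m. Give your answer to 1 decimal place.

Power-law profile: V₂ = V₁ · (z₂/z₁)^α
V₂ = 5.22 × (150.0/27.2)^0.085 = 5.22 × (5.5147)^0.085
    = 5.22 × 1.1562 = 6.0353 m/s

6.0 m/s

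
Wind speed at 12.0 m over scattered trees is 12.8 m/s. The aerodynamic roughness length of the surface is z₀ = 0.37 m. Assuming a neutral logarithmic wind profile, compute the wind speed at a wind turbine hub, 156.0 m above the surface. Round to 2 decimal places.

22.24 m/s

Log law: V(z) ∝ ln(z/z₀), so V₂/V₁ = ln(z₂/z₀) / ln(z₁/z₀).
ln(156.0/0.37) = 6.0441, ln(12.0/0.37) = 3.4792
V₂ = 12.8 × 6.0441/3.4792 = 12.8 × 1.7372 = 22.2366 m/s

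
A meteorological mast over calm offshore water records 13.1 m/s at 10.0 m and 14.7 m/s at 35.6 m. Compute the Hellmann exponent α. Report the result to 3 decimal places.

Power law: V₂/V₁ = (z₂/z₁)^α ⇒ α = ln(V₂/V₁) / ln(z₂/z₁)
α = ln(14.7/13.1) / ln(35.6/10.0) = ln(1.1221) / ln(3.5600)
  = 0.11524 / 1.26976 = 0.09075

α ≈ 0.091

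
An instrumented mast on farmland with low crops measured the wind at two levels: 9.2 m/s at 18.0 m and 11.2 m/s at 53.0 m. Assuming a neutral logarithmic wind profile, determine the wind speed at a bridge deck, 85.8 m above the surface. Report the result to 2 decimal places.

Log law: V ∝ ln(z/z₀). From the pair, with r = V₁/V₂ = 0.82143,
ln z₀ = (ln z₁ − r·ln z₂)/(1 − r) = (2.8904 − 0.82143×3.9703)/0.17857 = -2.0773 → z₀ = 0.1253 m
V₃ = V₁ · ln(z₃/z₀)/ln(z₁/z₀) = 9.2 × 6.5293/4.9676 = 12.0922 m/s

12.09 m/s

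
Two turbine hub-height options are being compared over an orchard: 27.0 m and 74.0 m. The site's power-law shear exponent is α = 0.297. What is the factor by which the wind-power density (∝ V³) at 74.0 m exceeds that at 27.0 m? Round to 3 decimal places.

2.456

Speed ratio: V_B/V_A = (z_B/z_A)^α = (74.0/27.0)^0.297 = (2.7407)^0.297 = 1.34911
Power-density ratio: P_B/P_A = (V_B/V_A)³ = (1.34911)³ = 2.45550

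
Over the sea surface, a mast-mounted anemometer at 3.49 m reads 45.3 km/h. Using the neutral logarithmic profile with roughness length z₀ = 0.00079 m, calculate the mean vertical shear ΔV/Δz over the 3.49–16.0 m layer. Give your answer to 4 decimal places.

0.6569 km/h/m

Log law: V₂ = V₁ · ln(z₂/z₀)/ln(z₁/z₀) = 45.3 × 9.9161/8.3934 = 53.5181 km/h
ΔV/Δz = (53.5181 − 45.3)/(16.0 − 3.49) = 8.2181/12.5100 = 0.65692 km/h/m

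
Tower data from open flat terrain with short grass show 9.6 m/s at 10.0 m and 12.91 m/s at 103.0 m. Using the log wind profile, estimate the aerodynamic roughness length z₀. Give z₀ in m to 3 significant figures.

z₀ ≈ 0.0115 m

Log law: V(z) ∝ ln(z/z₀). With r = V₁/V₂ = 9.6/12.91 = 0.74361,
r · ln(z₂/z₀) = ln(z₁/z₀) ⇒ ln z₀ = (ln z₁ − r·ln z₂)/(1 − r)
ln z₀ = (2.30259 − 0.74361×4.63473) / 0.25639 = -4.4613
z₀ = exp(-4.4613) = 0.01155 m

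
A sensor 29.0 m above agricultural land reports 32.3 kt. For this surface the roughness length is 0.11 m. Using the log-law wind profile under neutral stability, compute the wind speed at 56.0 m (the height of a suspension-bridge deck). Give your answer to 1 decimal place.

Log law: V(z) ∝ ln(z/z₀), so V₂/V₁ = ln(z₂/z₀) / ln(z₁/z₀).
ln(56.0/0.11) = 6.2326, ln(29.0/0.11) = 5.5746
V₂ = 32.3 × 6.2326/5.5746 = 32.3 × 1.1180 = 36.1129 kt

36.1 kt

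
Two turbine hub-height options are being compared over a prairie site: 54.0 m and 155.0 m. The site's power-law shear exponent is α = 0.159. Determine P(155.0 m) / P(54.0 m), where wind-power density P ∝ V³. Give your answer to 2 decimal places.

1.65

Speed ratio: V_B/V_A = (z_B/z_A)^α = (155.0/54.0)^0.159 = (2.8704)^0.159 = 1.18253
Power-density ratio: P_B/P_A = (V_B/V_A)³ = (1.18253)³ = 1.65362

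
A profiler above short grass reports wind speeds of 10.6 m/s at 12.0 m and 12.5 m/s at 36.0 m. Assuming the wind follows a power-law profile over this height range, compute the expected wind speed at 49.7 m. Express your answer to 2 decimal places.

First find α: α = ln(V₂/V₁)/ln(z₂/z₁) = ln(12.5/10.6)/ln(36.0/12.0) = 0.16487/1.09861 = 0.1501
Extrapolate from 36.0 m to 49.7 m: V₃ = 12.5 × (49.7/36.0)^0.1501 = 12.5 × 1.0496 = 13.1198 m/s

13.12 m/s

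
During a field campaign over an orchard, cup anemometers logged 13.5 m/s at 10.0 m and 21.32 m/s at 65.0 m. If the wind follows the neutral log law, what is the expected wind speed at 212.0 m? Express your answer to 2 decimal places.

Log law: V ∝ ln(z/z₀). From the pair, with r = V₁/V₂ = 0.63321,
ln z₀ = (ln z₁ − r·ln z₂)/(1 − r) = (2.3026 − 0.63321×4.1744)/0.36679 = -0.9288 → z₀ = 0.3950 m
V₃ = V₁ · ln(z₃/z₀)/ln(z₁/z₀) = 13.5 × 6.2854/3.2314 = 26.2590 m/s

26.26 m/s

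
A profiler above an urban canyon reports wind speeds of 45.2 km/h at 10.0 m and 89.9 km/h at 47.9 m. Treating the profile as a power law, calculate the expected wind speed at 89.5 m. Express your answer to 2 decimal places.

118.28 km/h

First find α: α = ln(V₂/V₁)/ln(z₂/z₁) = ln(89.9/45.2)/ln(47.9/10.0) = 0.68760/1.56653 = 0.4389
Extrapolate from 47.9 m to 89.5 m: V₃ = 89.9 × (89.5/47.9)^0.4389 = 89.9 × 1.3157 = 118.2835 km/h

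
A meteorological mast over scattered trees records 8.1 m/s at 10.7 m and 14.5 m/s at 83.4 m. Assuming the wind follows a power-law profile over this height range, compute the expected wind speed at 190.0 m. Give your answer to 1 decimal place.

First find α: α = ln(V₂/V₁)/ln(z₂/z₁) = ln(14.5/8.1)/ln(83.4/10.7) = 0.58228/2.05340 = 0.2836
Extrapolate from 83.4 m to 190.0 m: V₃ = 14.5 × (190.0/83.4)^0.2836 = 14.5 × 1.2630 = 18.3134 m/s

18.3 m/s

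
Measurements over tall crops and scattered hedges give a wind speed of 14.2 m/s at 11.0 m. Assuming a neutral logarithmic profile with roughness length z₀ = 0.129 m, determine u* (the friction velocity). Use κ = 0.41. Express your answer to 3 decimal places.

Log law: V(z) = (u*/κ) · ln(z/z₀) ⇒ u* = κ · V / ln(z/z₀)
u* = 0.41 × 14.2 / ln(11.0/0.129) = 0.41 × 14.2 / 4.4458
   = 5.8220 / 4.4458 = 1.3095 m/s

u* ≈ 1.310 m/s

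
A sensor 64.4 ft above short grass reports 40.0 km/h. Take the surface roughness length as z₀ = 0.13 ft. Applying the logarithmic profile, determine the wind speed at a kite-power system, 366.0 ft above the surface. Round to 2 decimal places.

Log law: V(z) ∝ ln(z/z₀), so V₂/V₁ = ln(z₂/z₀) / ln(z₁/z₀).
ln(366.0/0.13) = 7.9429, ln(64.4/0.13) = 6.2053
V₂ = 40.0 × 7.9429/6.2053 = 40.0 × 1.2800 = 51.2002 km/h

51.20 km/h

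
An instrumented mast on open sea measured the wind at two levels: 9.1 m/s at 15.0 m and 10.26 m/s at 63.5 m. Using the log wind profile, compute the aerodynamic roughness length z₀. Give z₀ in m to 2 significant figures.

z₀ ≈ 0.00018 m

Log law: V(z) ∝ ln(z/z₀). With r = V₁/V₂ = 9.1/10.26 = 0.88694,
r · ln(z₂/z₀) = ln(z₁/z₀) ⇒ ln z₀ = (ln z₁ − r·ln z₂)/(1 − r)
ln z₀ = (2.70805 − 0.88694×4.15104) / 0.11306 = -8.6120
z₀ = exp(-8.6120) = 0.0001819 m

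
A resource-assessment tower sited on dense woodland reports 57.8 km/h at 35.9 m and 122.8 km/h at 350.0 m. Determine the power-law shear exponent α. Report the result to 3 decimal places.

α ≈ 0.331

Power law: V₂/V₁ = (z₂/z₁)^α ⇒ α = ln(V₂/V₁) / ln(z₂/z₁)
α = ln(122.8/57.8) / ln(350.0/35.9) = ln(2.1246) / ln(9.7493)
  = 0.75357 / 2.27720 = 0.33092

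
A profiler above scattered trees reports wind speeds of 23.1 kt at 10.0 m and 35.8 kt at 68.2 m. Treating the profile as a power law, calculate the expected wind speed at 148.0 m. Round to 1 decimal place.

First find α: α = ln(V₂/V₁)/ln(z₂/z₁) = ln(35.8/23.1)/ln(68.2/10.0) = 0.43812/1.91986 = 0.2282
Extrapolate from 68.2 m to 148.0 m: V₃ = 35.8 × (148.0/68.2)^0.2282 = 35.8 × 1.1934 = 42.7236 kt

42.7 kt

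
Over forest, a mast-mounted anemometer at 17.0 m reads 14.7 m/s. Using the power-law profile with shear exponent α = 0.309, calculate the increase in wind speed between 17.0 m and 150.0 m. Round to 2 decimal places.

14.11 m/s

Power law: V₂ = V₁ · (z₂/z₁)^α = 14.7 × (8.8235)^0.309 = 28.8085 m/s
ΔV = 28.8085 − 14.7 = 14.1085 m/s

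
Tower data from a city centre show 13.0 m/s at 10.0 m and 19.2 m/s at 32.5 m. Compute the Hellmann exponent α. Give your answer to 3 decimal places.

Power law: V₂/V₁ = (z₂/z₁)^α ⇒ α = ln(V₂/V₁) / ln(z₂/z₁)
α = ln(19.2/13.0) / ln(32.5/10.0) = ln(1.4769) / ln(3.2500)
  = 0.38996 / 1.17865 = 0.33085

α ≈ 0.331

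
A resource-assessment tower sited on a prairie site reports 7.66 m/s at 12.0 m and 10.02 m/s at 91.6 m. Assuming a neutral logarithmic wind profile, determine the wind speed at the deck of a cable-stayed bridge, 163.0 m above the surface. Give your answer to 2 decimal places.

10.69 m/s

Log law: V ∝ ln(z/z₀). From the pair, with r = V₁/V₂ = 0.76447,
ln z₀ = (ln z₁ − r·ln z₂)/(1 − r) = (2.4849 − 0.76447×4.5174)/0.23553 = -4.1122 → z₀ = 0.01637 m
V₃ = V₁ · ln(z₃/z₀)/ln(z₁/z₀) = 7.66 × 9.2059/6.5971 = 10.6892 m/s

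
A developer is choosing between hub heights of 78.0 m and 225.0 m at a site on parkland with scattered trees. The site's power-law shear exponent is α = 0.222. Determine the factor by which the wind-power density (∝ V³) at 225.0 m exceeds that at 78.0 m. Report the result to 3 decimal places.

Speed ratio: V_B/V_A = (z_B/z_A)^α = (225.0/78.0)^0.222 = (2.8846)^0.222 = 1.26514
Power-density ratio: P_B/P_A = (V_B/V_A)³ = (1.26514)³ = 2.02497

2.025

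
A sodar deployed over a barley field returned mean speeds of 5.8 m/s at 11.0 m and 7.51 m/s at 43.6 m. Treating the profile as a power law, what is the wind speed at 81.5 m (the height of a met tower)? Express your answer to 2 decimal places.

First find α: α = ln(V₂/V₁)/ln(z₂/z₁) = ln(7.51/5.8)/ln(43.6/11.0) = 0.25838/1.37716 = 0.1876
Extrapolate from 43.6 m to 81.5 m: V₃ = 7.51 × (81.5/43.6)^0.1876 = 7.51 × 1.1245 = 8.4452 m/s

8.45 m/s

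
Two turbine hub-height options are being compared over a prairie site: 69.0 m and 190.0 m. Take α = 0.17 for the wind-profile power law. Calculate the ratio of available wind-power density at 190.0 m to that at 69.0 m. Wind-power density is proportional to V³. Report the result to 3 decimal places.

1.676

Speed ratio: V_B/V_A = (z_B/z_A)^α = (190.0/69.0)^0.17 = (2.7536)^0.17 = 1.18791
Power-density ratio: P_B/P_A = (V_B/V_A)³ = (1.18791)³ = 1.67630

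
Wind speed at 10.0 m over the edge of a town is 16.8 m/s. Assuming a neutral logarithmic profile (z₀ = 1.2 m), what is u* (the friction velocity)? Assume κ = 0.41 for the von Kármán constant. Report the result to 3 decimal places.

Log law: V(z) = (u*/κ) · ln(z/z₀) ⇒ u* = κ · V / ln(z/z₀)
u* = 0.41 × 16.8 / ln(10.0/1.2) = 0.41 × 16.8 / 2.1203
   = 6.8880 / 2.1203 = 3.2487 m/s

u* ≈ 3.249 m/s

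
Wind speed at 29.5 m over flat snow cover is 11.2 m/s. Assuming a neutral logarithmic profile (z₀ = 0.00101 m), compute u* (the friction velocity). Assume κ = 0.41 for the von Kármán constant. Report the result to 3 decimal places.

Log law: V(z) = (u*/κ) · ln(z/z₀) ⇒ u* = κ · V / ln(z/z₀)
u* = 0.41 × 11.2 / ln(29.5/0.00101) = 0.41 × 11.2 / 10.2822
   = 4.5920 / 10.2822 = 0.4466 m/s

u* ≈ 0.447 m/s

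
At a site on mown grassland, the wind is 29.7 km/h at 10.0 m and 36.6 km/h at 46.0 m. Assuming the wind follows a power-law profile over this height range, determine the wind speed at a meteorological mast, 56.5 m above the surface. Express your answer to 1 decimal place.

37.6 km/h

First find α: α = ln(V₂/V₁)/ln(z₂/z₁) = ln(36.6/29.7)/ln(46.0/10.0) = 0.20890/1.52606 = 0.1369
Extrapolate from 46.0 m to 56.5 m: V₃ = 36.6 × (56.5/46.0)^0.1369 = 36.6 × 1.0285 = 37.6447 km/h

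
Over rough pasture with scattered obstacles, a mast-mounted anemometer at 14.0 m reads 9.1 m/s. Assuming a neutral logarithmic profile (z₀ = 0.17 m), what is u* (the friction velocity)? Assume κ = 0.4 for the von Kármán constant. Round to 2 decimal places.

u* ≈ 0.83 m/s

Log law: V(z) = (u*/κ) · ln(z/z₀) ⇒ u* = κ · V / ln(z/z₀)
u* = 0.4 × 9.1 / ln(14.0/0.17) = 0.4 × 9.1 / 4.4110
   = 3.6400 / 4.4110 = 0.8252 m/s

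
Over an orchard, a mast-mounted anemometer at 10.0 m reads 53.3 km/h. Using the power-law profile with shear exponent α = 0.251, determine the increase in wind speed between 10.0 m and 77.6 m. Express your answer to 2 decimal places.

Power law: V₂ = V₁ · (z₂/z₁)^α = 53.3 × (7.7600)^0.251 = 89.1420 km/h
ΔV = 89.1420 − 53.3 = 35.8420 km/h

35.84 km/h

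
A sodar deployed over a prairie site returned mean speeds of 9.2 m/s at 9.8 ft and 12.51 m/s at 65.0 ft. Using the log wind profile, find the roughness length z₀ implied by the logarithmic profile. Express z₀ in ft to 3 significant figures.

Log law: V(z) ∝ ln(z/z₀). With r = V₁/V₂ = 9.2/12.51 = 0.73541,
r · ln(z₂/z₀) = ln(z₁/z₀) ⇒ ln z₀ = (ln z₁ − r·ln z₂)/(1 − r)
ln z₀ = (2.28238 − 0.73541×4.17439) / 0.26459 = -2.9764
z₀ = exp(-2.9764) = 0.05098 ft

z₀ ≈ 0.0510 ft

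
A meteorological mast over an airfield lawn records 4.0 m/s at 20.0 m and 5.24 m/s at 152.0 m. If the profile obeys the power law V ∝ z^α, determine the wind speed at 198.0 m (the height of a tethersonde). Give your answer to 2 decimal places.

First find α: α = ln(V₂/V₁)/ln(z₂/z₁) = ln(5.24/4.0)/ln(152.0/20.0) = 0.27003/2.02815 = 0.1331
Extrapolate from 152.0 m to 198.0 m: V₃ = 5.24 × (198.0/152.0)^0.1331 = 5.24 × 1.0358 = 5.4277 m/s

5.43 m/s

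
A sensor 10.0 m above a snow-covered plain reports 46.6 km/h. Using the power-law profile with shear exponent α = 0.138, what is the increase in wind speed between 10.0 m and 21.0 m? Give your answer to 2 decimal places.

5.02 km/h

Power law: V₂ = V₁ · (z₂/z₁)^α = 46.6 × (2.1000)^0.138 = 51.6241 km/h
ΔV = 51.6241 − 46.6 = 5.0241 km/h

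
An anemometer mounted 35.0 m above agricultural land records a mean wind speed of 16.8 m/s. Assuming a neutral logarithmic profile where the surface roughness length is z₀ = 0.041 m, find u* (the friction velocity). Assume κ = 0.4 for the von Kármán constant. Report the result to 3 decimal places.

u* ≈ 0.996 m/s

Log law: V(z) = (u*/κ) · ln(z/z₀) ⇒ u* = κ · V / ln(z/z₀)
u* = 0.4 × 16.8 / ln(35.0/0.041) = 0.4 × 16.8 / 6.7495
   = 6.7200 / 6.7495 = 0.9956 m/s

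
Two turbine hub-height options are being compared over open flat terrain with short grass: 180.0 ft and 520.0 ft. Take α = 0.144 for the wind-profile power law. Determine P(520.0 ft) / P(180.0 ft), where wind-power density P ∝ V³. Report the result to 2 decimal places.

Speed ratio: V_B/V_A = (z_B/z_A)^α = (520.0/180.0)^0.144 = (2.8889)^0.144 = 1.16505
Power-density ratio: P_B/P_A = (V_B/V_A)³ = (1.16505)³ = 1.58138

1.58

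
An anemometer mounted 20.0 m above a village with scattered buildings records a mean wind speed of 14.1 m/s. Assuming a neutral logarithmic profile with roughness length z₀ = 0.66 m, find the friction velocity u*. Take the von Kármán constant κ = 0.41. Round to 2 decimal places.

Log law: V(z) = (u*/κ) · ln(z/z₀) ⇒ u* = κ · V / ln(z/z₀)
u* = 0.41 × 14.1 / ln(20.0/0.66) = 0.41 × 14.1 / 3.4112
   = 5.7810 / 3.4112 = 1.6947 m/s

u* ≈ 1.69 m/s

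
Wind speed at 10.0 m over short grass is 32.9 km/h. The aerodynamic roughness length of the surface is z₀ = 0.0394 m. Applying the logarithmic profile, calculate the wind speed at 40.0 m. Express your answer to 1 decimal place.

41.1 km/h

Log law: V(z) ∝ ln(z/z₀), so V₂/V₁ = ln(z₂/z₀) / ln(z₁/z₀).
ln(40.0/0.0394) = 6.9229, ln(10.0/0.0394) = 5.5366
V₂ = 32.9 × 6.9229/5.5366 = 32.9 × 1.2504 = 41.1378 km/h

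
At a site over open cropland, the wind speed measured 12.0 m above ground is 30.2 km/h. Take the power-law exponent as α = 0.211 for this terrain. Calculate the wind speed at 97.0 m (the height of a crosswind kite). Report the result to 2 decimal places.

46.94 km/h

Power-law profile: V₂ = V₁ · (z₂/z₁)^α
V₂ = 30.2 × (97.0/12.0)^0.211 = 30.2 × (8.0833)^0.211
    = 30.2 × 1.5542 = 46.9363 km/h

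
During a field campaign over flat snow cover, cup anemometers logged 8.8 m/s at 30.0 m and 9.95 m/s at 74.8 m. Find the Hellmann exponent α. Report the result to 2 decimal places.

α ≈ 0.13

Power law: V₂/V₁ = (z₂/z₁)^α ⇒ α = ln(V₂/V₁) / ln(z₂/z₁)
α = ln(9.95/8.8) / ln(74.8/30.0) = ln(1.1307) / ln(2.4933)
  = 0.12282 / 0.91362 = 0.13443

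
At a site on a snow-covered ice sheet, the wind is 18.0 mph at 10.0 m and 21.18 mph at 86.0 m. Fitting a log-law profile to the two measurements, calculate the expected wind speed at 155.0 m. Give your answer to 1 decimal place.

22.1 mph

Log law: V ∝ ln(z/z₀). From the pair, with r = V₁/V₂ = 0.84986,
ln z₀ = (ln z₁ − r·ln z₂)/(1 − r) = (2.3026 − 0.84986×4.4543)/0.15014 = -9.8772 → z₀ = 0.00005133 m
V₃ = V₁ · ln(z₃/z₀)/ln(z₁/z₀) = 18.0 × 14.9206/12.1798 = 22.0506 mph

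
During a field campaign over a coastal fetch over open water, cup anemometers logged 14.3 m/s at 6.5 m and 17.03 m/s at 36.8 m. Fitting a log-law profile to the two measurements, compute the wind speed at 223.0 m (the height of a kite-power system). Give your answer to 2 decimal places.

Log law: V ∝ ln(z/z₀). From the pair, with r = V₁/V₂ = 0.83969,
ln z₀ = (ln z₁ − r·ln z₂)/(1 − r) = (1.8718 − 0.83969×3.6055)/0.16031 = -7.2095 → z₀ = 0.0007396 m
V₃ = V₁ · ln(z₃/z₀)/ln(z₁/z₀) = 14.3 × 12.6166/9.0813 = 19.8670 m/s

19.87 m/s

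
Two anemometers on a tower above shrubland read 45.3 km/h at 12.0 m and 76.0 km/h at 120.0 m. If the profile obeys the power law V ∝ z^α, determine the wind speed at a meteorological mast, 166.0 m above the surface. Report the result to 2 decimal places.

81.75 km/h

First find α: α = ln(V₂/V₁)/ln(z₂/z₁) = ln(76.0/45.3)/ln(120.0/12.0) = 0.51743/2.30259 = 0.2247
Extrapolate from 120.0 m to 166.0 m: V₃ = 76.0 × (166.0/120.0)^0.2247 = 76.0 × 1.0756 = 81.7489 km/h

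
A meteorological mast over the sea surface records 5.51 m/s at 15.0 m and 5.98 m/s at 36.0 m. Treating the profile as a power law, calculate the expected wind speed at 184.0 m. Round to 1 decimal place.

First find α: α = ln(V₂/V₁)/ln(z₂/z₁) = ln(5.98/5.51)/ln(36.0/15.0) = 0.08186/0.87547 = 0.0935
Extrapolate from 36.0 m to 184.0 m: V₃ = 5.98 × (184.0/36.0)^0.0935 = 5.98 × 1.1648 = 6.9654 m/s

7.0 m/s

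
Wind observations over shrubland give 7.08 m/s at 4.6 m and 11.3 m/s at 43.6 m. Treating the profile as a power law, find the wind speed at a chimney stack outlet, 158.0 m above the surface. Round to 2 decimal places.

First find α: α = ln(V₂/V₁)/ln(z₂/z₁) = ln(11.3/7.08)/ln(43.6/4.6) = 0.46753/2.24900 = 0.2079
Extrapolate from 43.6 m to 158.0 m: V₃ = 11.3 × (158.0/43.6)^0.2079 = 11.3 × 1.3069 = 14.7680 m/s

14.77 m/s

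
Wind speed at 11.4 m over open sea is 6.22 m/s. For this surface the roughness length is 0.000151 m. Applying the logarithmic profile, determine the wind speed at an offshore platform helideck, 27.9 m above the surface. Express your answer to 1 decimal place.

6.7 m/s

Log law: V(z) ∝ ln(z/z₀), so V₂/V₁ = ln(z₂/z₀) / ln(z₁/z₀).
ln(27.9/0.000151) = 12.1269, ln(11.4/0.000151) = 11.2318
V₂ = 6.22 × 12.1269/11.2318 = 6.22 × 1.0797 = 6.7156 m/s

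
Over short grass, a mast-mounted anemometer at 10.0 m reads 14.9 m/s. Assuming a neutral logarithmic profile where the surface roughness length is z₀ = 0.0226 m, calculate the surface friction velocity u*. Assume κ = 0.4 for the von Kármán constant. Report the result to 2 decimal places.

u* ≈ 0.98 m/s

Log law: V(z) = (u*/κ) · ln(z/z₀) ⇒ u* = κ · V / ln(z/z₀)
u* = 0.4 × 14.9 / ln(10.0/0.0226) = 0.4 × 14.9 / 6.0924
   = 5.9600 / 6.0924 = 0.9783 m/s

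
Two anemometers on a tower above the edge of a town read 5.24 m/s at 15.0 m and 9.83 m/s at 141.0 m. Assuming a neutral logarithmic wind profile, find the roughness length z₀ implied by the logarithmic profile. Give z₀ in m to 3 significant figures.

Log law: V(z) ∝ ln(z/z₀). With r = V₁/V₂ = 5.24/9.83 = 0.53306,
r · ln(z₂/z₀) = ln(z₁/z₀) ⇒ ln z₀ = (ln z₁ − r·ln z₂)/(1 − r)
ln z₀ = (2.70805 − 0.53306×4.94876) / 0.46694 = 0.1500
z₀ = exp(0.1500) = 1.162 m

z₀ ≈ 1.16 m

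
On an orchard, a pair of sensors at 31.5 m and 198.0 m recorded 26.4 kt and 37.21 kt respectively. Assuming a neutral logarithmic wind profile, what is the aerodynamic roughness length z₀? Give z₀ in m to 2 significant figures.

z₀ ≈ 0.35 m

Log law: V(z) ∝ ln(z/z₀). With r = V₁/V₂ = 26.4/37.21 = 0.70949,
r · ln(z₂/z₀) = ln(z₁/z₀) ⇒ ln z₀ = (ln z₁ − r·ln z₂)/(1 − r)
ln z₀ = (3.44999 − 0.70949×5.28827) / 0.29051 = -1.0394
z₀ = exp(-1.0394) = 0.3537 m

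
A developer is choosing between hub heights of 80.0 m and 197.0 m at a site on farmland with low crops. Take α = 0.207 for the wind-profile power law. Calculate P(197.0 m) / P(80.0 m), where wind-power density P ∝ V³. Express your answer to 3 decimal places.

Speed ratio: V_B/V_A = (z_B/z_A)^α = (197.0/80.0)^0.207 = (2.4625)^0.207 = 1.20508
Power-density ratio: P_B/P_A = (V_B/V_A)³ = (1.20508)³ = 1.75003

1.750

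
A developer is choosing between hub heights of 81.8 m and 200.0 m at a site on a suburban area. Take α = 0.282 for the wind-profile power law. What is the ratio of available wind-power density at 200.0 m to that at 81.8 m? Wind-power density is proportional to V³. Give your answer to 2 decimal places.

2.13

Speed ratio: V_B/V_A = (z_B/z_A)^α = (200.0/81.8)^0.282 = (2.4450)^0.282 = 1.28675
Power-density ratio: P_B/P_A = (V_B/V_A)³ = (1.28675)³ = 2.13050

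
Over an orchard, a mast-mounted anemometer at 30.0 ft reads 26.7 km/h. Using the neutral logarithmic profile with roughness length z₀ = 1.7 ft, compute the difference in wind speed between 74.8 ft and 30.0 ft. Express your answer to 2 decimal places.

Log law: V₂ = V₁ · ln(z₂/z₀)/ln(z₁/z₀) = 26.7 × 3.7842/2.8706 = 35.1979 km/h
ΔV = 35.1979 − 26.7 = 8.4979 km/h

8.50 km/h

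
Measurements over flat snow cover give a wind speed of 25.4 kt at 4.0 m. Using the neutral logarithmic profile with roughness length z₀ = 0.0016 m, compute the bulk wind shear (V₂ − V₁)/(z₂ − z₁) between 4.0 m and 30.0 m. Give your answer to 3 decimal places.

Log law: V₂ = V₁ · ln(z₂/z₀)/ln(z₁/z₀) = 25.4 × 9.8389/7.8240 = 31.9412 kt
ΔV/Δz = (31.9412 − 25.4)/(30.0 − 4.0) = 6.5412/26.0000 = 0.25158 kt/m

0.252 kt/m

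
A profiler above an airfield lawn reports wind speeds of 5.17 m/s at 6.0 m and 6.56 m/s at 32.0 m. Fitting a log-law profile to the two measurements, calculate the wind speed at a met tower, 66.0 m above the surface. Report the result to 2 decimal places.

Log law: V ∝ ln(z/z₀). From the pair, with r = V₁/V₂ = 0.78811,
ln z₀ = (ln z₁ − r·ln z₂)/(1 − r) = (1.7918 − 0.78811×3.4657)/0.21189 = -4.4345 → z₀ = 0.01186 m
V₃ = V₁ · ln(z₃/z₀)/ln(z₁/z₀) = 5.17 × 8.6241/6.2262 = 7.1611 m/s

7.16 m/s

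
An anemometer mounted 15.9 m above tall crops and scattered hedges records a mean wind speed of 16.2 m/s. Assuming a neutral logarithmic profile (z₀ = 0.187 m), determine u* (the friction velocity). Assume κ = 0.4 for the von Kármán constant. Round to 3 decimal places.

u* ≈ 1.458 m/s

Log law: V(z) = (u*/κ) · ln(z/z₀) ⇒ u* = κ · V / ln(z/z₀)
u* = 0.4 × 16.2 / ln(15.9/0.187) = 0.4 × 16.2 / 4.4430
   = 6.4800 / 4.4430 = 1.4585 m/s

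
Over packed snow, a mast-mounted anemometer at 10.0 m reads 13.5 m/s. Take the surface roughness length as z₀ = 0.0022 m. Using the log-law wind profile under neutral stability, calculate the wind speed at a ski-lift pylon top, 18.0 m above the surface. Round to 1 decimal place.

Log law: V(z) ∝ ln(z/z₀), so V₂/V₁ = ln(z₂/z₀) / ln(z₁/z₀).
ln(18.0/0.0022) = 9.0097, ln(10.0/0.0022) = 8.4219
V₂ = 13.5 × 9.0097/8.4219 = 13.5 × 1.0698 = 14.4422 m/s

14.4 m/s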